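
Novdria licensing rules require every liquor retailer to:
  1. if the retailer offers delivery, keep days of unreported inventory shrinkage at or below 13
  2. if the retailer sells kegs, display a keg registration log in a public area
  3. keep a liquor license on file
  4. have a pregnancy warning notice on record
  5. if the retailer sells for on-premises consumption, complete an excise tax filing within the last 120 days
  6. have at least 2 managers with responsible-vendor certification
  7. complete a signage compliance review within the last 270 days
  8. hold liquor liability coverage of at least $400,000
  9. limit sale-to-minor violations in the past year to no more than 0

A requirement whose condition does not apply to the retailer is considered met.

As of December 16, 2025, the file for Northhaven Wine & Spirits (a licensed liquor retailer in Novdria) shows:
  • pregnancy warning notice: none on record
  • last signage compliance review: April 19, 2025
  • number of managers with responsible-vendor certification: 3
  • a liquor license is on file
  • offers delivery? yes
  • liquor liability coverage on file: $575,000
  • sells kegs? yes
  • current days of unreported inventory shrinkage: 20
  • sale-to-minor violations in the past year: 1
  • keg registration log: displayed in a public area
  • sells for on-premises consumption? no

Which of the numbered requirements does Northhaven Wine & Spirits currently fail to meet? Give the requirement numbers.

1. condition 'offers delivery' holds; days of unreported inventory shrinkage 20 > 13 → not met
2. condition 'sells kegs' holds; keg registration log present → met
3. liquor license present → met
4. pregnancy warning notice absent → not met
5. condition 'sells for on-premises consumption' does not hold → requirement n/a → met
6. managers with responsible-vendor certification 3 ≥ 2 → met
7. signage compliance review 241 days ago vs limit 270 → met
8. liquor liability coverage $575,000 ≥ $400,000 → met
9. sale-to-minor violations in the past year 1 > 0 → not met
Not met: 1, 4, 9

1, 4, 9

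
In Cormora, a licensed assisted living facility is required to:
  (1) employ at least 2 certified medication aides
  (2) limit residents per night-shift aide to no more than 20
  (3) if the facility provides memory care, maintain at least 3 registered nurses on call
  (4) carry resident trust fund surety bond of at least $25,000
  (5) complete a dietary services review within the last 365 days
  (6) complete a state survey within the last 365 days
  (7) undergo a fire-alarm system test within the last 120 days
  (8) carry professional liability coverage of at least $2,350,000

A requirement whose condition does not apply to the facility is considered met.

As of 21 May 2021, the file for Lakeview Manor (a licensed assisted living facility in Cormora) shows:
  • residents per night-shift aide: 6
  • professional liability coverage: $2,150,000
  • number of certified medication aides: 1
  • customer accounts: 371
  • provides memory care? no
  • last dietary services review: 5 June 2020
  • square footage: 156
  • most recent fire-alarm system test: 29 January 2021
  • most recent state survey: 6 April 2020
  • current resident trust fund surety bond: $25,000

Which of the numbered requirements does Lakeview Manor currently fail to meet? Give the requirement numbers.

1. certified medication aides 1 < 2 → not met
2. residents per night-shift aide 6 ≤ 20 → met
3. condition 'provides memory care' does not hold → requirement n/a → met
4. resident trust fund surety bond $25,000 ≥ $25,000 → met
5. dietary services review 350 days ago vs limit 365 → met
6. state survey 410 days ago vs limit 365 → not met
7. fire-alarm system test 112 days ago vs limit 120 → met
8. professional liability coverage $2,150,000 < $2,350,000 → not met
Not met: 1, 6, 8

1, 6, 8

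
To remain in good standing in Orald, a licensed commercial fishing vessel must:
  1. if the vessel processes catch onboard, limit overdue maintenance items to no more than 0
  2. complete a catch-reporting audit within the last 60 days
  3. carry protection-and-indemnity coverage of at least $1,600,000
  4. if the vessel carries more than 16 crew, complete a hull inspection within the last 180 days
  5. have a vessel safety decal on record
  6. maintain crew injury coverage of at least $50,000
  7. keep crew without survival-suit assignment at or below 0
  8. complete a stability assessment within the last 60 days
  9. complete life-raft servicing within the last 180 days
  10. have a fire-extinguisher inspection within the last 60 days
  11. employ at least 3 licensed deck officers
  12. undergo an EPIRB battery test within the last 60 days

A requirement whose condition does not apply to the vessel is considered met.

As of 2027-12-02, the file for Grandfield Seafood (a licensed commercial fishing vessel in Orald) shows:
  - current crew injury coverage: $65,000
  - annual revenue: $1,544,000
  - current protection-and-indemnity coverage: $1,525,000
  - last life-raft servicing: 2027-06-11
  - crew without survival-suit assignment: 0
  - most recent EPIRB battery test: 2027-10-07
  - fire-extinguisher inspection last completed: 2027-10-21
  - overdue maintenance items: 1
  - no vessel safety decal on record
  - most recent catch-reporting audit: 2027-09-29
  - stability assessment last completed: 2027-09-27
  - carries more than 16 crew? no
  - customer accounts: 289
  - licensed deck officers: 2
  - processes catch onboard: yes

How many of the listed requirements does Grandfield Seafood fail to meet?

6

1. condition 'processes catch onboard' holds; overdue maintenance items 1 > 0 → not met
2. catch-reporting audit 64 days ago vs limit 60 → not met
3. protection-and-indemnity coverage $1,525,000 < $1,600,000 → not met
4. condition 'carries more than 16 crew' does not hold → requirement n/a → met
5. vessel safety decal absent → not met
6. crew injury coverage $65,000 ≥ $50,000 → met
7. crew without survival-suit assignment 0 ≤ 0 → met
8. stability assessment 66 days ago vs limit 60 → not met
9. life-raft servicing 174 days ago vs limit 180 → met
10. fire-extinguisher inspection 42 days ago vs limit 60 → met
11. licensed deck officers 2 < 3 → not met
12. EPIRB battery test 56 days ago vs limit 60 → met
Not met: 6 of 12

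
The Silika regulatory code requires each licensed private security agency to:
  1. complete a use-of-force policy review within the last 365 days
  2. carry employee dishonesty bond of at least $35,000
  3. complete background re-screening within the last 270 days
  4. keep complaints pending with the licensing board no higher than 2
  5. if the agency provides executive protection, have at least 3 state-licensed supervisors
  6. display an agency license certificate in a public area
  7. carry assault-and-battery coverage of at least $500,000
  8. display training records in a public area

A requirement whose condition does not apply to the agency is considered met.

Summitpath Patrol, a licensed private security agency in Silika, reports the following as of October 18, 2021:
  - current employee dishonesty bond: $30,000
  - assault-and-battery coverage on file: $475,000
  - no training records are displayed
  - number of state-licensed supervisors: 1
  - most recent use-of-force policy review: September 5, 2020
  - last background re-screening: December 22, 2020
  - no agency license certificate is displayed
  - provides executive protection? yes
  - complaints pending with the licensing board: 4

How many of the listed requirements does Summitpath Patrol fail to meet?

1. use-of-force policy review 408 days ago vs limit 365 → not met
2. employee dishonesty bond $30,000 < $35,000 → not met
3. background re-screening 300 days ago vs limit 270 → not met
4. complaints pending with the licensing board 4 > 2 → not met
5. condition 'provides executive protection' holds; state-licensed supervisors 1 < 3 → not met
6. agency license certificate absent → not met
7. assault-and-battery coverage $475,000 < $500,000 → not met
8. training records absent → not met
Not met: 8 of 8

8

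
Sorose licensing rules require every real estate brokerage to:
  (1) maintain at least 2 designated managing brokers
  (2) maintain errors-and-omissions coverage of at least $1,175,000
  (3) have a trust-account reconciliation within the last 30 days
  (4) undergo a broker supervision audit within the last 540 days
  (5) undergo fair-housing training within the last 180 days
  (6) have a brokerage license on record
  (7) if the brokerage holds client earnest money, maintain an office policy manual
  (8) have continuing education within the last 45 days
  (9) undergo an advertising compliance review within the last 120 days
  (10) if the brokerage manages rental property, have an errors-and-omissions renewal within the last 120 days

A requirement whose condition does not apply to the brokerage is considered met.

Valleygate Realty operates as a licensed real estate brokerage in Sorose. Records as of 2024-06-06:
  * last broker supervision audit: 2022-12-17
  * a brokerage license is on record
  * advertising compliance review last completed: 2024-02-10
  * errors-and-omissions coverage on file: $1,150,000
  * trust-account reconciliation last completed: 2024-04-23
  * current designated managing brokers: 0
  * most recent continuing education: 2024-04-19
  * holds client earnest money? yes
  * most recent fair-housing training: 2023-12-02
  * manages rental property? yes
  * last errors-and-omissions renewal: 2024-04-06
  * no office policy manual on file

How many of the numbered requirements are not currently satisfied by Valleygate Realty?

6

1. designated managing brokers 0 < 2 → not met
2. errors-and-omissions coverage $1,150,000 < $1,175,000 → not met
3. trust-account reconciliation 44 days ago vs limit 30 → not met
4. broker supervision audit 537 days ago vs limit 540 → met
5. fair-housing training 187 days ago vs limit 180 → not met
6. brokerage license present → met
7. condition 'holds client earnest money' holds; office policy manual absent → not met
8. continuing education 48 days ago vs limit 45 → not met
9. advertising compliance review 117 days ago vs limit 120 → met
10. condition 'manages rental property' holds; errors-and-omissions renewal 61 days ago vs limit 120 → met
Not met: 6 of 10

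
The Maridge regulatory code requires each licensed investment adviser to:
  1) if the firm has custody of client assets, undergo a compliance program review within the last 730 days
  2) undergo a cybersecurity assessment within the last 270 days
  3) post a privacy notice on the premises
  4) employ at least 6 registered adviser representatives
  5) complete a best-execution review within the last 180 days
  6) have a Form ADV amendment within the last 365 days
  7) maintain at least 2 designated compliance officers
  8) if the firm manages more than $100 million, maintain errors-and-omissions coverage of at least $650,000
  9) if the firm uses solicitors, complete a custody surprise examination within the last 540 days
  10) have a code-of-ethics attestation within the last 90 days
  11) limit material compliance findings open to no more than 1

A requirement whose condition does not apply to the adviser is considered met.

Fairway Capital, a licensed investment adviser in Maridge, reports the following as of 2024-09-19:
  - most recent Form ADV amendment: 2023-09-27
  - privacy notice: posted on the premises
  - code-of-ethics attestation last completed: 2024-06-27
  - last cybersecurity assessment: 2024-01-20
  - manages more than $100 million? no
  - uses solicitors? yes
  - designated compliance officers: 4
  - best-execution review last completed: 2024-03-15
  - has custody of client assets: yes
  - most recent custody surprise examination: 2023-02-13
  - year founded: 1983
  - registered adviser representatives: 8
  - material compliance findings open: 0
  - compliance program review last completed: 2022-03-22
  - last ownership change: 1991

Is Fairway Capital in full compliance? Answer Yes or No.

No

1. condition 'has custody of client assets' holds; compliance program review 912 days ago vs limit 730 → not met
2. cybersecurity assessment 243 days ago vs limit 270 → met
3. privacy notice present → met
4. registered adviser representatives 8 ≥ 6 → met
5. best-execution review 188 days ago vs limit 180 → not met
6. Form ADV amendment 358 days ago vs limit 365 → met
7. designated compliance officers 4 ≥ 2 → met
8. condition 'manages more than $100 million' does not hold → requirement n/a → met
9. condition 'uses solicitors' holds; custody surprise examination 584 days ago vs limit 540 → not met
10. code-of-ethics attestation 84 days ago vs limit 90 → met
11. material compliance findings open 0 ≤ 1 → met
Not met: 1, 5, 9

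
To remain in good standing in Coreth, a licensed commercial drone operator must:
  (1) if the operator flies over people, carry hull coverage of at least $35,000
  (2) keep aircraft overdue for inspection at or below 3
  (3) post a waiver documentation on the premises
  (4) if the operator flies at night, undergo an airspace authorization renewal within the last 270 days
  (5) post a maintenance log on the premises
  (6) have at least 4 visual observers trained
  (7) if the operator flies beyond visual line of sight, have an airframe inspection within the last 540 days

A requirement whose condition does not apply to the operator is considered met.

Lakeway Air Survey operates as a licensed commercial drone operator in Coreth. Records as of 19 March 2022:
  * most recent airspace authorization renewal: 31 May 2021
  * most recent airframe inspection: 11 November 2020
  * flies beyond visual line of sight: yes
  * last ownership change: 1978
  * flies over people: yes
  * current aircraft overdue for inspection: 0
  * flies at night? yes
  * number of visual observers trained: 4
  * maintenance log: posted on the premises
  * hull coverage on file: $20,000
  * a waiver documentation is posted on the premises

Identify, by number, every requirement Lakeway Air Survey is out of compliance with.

1. condition 'flies over people' holds; hull coverage $20,000 < $35,000 → not met
2. aircraft overdue for inspection 0 ≤ 3 → met
3. waiver documentation present → met
4. condition 'flies at night' holds; airspace authorization renewal 292 days ago vs limit 270 → not met
5. maintenance log present → met
6. visual observers trained 4 ≥ 4 → met
7. condition 'flies beyond visual line of sight' holds; airframe inspection 493 days ago vs limit 540 → met
Not met: 1, 4

1, 4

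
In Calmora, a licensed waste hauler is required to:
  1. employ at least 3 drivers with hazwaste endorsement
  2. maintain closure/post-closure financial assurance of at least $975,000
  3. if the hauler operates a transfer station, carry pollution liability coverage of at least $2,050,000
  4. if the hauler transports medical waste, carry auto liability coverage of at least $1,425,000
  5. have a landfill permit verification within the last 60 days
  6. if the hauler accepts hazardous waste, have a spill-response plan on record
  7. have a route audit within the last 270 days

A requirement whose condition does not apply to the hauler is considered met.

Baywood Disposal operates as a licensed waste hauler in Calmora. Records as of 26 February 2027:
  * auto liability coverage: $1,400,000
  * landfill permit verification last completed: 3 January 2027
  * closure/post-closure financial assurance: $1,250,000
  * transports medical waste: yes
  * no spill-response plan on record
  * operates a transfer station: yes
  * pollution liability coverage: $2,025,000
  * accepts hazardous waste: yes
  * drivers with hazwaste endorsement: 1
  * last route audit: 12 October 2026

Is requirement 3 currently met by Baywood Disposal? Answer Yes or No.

3. condition 'operates a transfer station' holds; pollution liability coverage $2,025,000 < $2,050,000 → not met

No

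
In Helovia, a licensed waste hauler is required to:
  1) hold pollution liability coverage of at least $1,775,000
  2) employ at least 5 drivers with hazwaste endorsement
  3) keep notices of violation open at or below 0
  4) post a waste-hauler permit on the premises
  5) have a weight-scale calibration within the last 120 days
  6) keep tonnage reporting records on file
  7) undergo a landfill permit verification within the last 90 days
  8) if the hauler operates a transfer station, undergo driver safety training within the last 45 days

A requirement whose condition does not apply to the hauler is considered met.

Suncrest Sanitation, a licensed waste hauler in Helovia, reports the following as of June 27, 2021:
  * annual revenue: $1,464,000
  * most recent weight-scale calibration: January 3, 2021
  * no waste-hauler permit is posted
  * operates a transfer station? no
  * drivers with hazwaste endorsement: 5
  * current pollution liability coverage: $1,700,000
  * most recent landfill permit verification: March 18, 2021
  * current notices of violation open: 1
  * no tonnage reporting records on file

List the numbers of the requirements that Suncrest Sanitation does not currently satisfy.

1. pollution liability coverage $1,700,000 < $1,775,000 → not met
2. drivers with hazwaste endorsement 5 ≥ 5 → met
3. notices of violation open 1 > 0 → not met
4. waste-hauler permit absent → not met
5. weight-scale calibration 175 days ago vs limit 120 → not met
6. tonnage reporting records absent → not met
7. landfill permit verification 101 days ago vs limit 90 → not met
8. condition 'operates a transfer station' does not hold → requirement n/a → met
Not met: 1, 3, 4, 5, 6, 7

1, 3, 4, 5, 6, 7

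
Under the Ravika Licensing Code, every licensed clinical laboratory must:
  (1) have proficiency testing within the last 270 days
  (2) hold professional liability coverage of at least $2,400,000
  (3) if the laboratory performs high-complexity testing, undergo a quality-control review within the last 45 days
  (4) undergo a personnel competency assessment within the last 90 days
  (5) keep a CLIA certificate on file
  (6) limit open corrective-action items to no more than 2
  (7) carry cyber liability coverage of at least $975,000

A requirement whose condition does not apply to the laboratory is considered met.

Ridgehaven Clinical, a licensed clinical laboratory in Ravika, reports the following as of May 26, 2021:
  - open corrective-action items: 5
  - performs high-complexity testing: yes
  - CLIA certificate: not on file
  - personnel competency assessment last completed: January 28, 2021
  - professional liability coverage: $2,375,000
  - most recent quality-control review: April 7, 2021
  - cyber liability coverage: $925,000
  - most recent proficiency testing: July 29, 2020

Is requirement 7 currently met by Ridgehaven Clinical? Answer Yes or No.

No

7. cyber liability coverage $925,000 < $975,000 → not met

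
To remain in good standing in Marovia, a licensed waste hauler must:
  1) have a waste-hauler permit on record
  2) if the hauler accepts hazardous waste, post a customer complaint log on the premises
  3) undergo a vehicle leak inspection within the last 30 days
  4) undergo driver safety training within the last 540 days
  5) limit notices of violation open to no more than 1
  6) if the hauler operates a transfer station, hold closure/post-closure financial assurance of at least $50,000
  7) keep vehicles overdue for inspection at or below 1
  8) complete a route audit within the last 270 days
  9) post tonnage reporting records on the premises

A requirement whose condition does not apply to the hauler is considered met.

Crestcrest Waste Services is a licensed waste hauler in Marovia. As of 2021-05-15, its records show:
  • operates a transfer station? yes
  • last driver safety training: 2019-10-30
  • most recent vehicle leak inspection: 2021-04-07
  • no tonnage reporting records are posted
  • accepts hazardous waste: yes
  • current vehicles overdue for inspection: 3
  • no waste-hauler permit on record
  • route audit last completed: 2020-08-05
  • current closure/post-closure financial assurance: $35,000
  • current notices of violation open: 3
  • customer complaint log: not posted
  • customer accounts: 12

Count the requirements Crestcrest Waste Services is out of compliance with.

1. waste-hauler permit absent → not met
2. condition 'accepts hazardous waste' holds; customer complaint log absent → not met
3. vehicle leak inspection 38 days ago vs limit 30 → not met
4. driver safety training 563 days ago vs limit 540 → not met
5. notices of violation open 3 > 1 → not met
6. condition 'operates a transfer station' holds; closure/post-closure financial assurance $35,000 < $50,000 → not met
7. vehicles overdue for inspection 3 > 1 → not met
8. route audit 283 days ago vs limit 270 → not met
9. tonnage reporting records absent → not met
Not met: 9 of 9

9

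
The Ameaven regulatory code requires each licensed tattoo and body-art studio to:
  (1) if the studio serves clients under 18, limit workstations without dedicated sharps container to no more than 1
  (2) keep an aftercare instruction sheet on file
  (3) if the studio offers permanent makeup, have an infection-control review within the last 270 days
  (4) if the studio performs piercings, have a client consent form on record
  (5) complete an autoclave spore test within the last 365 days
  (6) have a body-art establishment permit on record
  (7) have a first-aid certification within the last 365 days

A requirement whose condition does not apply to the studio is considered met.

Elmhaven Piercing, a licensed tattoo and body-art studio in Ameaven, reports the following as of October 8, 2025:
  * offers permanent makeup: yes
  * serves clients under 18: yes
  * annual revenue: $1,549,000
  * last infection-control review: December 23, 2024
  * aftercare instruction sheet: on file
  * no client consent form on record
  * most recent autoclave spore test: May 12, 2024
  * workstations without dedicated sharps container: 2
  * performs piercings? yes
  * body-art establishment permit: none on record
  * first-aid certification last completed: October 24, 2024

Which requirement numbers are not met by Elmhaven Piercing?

1. condition 'serves clients under 18' holds; workstations without dedicated sharps container 2 > 1 → not met
2. aftercare instruction sheet present → met
3. condition 'offers permanent makeup' holds; infection-control review 289 days ago vs limit 270 → not met
4. condition 'performs piercings' holds; client consent form absent → not met
5. autoclave spore test 514 days ago vs limit 365 → not met
6. body-art establishment permit absent → not met
7. first-aid certification 349 days ago vs limit 365 → met
Not met: 1, 3, 4, 5, 6

1, 3, 4, 5, 6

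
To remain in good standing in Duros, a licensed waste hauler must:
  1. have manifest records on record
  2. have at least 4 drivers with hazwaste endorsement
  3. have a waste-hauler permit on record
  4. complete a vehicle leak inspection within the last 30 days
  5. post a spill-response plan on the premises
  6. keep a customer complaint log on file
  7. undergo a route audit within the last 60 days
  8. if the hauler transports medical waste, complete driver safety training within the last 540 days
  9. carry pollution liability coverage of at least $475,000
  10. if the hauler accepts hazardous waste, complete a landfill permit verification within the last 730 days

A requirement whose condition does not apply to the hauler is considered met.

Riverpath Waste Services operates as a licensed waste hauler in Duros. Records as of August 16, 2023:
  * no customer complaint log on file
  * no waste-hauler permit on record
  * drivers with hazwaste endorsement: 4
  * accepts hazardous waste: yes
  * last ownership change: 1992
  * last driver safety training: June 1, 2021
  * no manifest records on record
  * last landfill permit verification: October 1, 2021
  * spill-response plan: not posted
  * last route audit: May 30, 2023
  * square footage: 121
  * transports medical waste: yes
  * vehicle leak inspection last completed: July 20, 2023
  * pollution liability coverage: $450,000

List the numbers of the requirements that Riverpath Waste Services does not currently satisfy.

1. manifest records absent → not met
2. drivers with hazwaste endorsement 4 ≥ 4 → met
3. waste-hauler permit absent → not met
4. vehicle leak inspection 27 days ago vs limit 30 → met
5. spill-response plan absent → not met
6. customer complaint log absent → not met
7. route audit 78 days ago vs limit 60 → not met
8. condition 'transports medical waste' holds; driver safety training 806 days ago vs limit 540 → not met
9. pollution liability coverage $450,000 < $475,000 → not met
10. condition 'accepts hazardous waste' holds; landfill permit verification 684 days ago vs limit 730 → met
Not met: 1, 3, 5, 6, 7, 8, 9

1, 3, 5, 6, 7, 8, 9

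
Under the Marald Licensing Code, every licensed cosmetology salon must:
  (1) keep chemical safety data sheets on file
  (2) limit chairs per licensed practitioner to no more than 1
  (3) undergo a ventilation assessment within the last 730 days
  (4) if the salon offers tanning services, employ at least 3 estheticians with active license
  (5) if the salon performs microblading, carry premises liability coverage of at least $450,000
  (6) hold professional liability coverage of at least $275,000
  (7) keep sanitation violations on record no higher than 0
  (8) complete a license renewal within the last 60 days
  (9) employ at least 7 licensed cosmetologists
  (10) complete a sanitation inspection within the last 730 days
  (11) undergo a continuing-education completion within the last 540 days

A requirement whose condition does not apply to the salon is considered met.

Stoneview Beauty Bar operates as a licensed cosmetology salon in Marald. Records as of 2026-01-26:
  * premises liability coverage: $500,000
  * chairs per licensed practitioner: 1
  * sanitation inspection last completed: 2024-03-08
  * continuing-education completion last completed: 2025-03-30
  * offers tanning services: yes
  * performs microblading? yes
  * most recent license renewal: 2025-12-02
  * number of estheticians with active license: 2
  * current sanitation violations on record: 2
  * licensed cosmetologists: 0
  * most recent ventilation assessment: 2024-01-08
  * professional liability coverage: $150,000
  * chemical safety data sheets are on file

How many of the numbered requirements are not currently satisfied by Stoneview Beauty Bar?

5

1. chemical safety data sheets present → met
2. chairs per licensed practitioner 1 ≤ 1 → met
3. ventilation assessment 749 days ago vs limit 730 → not met
4. condition 'offers tanning services' holds; estheticians with active license 2 < 3 → not met
5. condition 'performs microblading' holds; premises liability coverage $500,000 ≥ $450,000 → met
6. professional liability coverage $150,000 < $275,000 → not met
7. sanitation violations on record 2 > 0 → not met
8. license renewal 55 days ago vs limit 60 → met
9. licensed cosmetologists 0 < 7 → not met
10. sanitation inspection 689 days ago vs limit 730 → met
11. continuing-education completion 302 days ago vs limit 540 → met
Not met: 5 of 11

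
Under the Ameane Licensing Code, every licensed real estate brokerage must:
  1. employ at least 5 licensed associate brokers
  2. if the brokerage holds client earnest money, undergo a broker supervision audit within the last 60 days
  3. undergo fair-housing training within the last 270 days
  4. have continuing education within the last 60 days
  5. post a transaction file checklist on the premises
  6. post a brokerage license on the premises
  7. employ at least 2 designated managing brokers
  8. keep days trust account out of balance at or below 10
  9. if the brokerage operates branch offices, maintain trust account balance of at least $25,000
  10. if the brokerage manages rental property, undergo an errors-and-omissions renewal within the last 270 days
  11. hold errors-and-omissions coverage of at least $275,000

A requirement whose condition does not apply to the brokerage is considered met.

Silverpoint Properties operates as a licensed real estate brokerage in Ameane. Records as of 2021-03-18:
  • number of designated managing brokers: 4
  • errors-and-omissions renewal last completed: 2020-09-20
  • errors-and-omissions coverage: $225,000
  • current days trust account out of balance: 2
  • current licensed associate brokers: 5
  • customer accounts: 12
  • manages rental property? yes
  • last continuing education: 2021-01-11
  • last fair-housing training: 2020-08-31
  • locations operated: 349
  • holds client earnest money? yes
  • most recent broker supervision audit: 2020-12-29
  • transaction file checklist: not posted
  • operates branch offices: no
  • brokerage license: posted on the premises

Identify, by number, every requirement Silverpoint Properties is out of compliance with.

1. licensed associate brokers 5 ≥ 5 → met
2. condition 'holds client earnest money' holds; broker supervision audit 79 days ago vs limit 60 → not met
3. fair-housing training 199 days ago vs limit 270 → met
4. continuing education 66 days ago vs limit 60 → not met
5. transaction file checklist absent → not met
6. brokerage license present → met
7. designated managing brokers 4 ≥ 2 → met
8. days trust account out of balance 2 ≤ 10 → met
9. condition 'operates branch offices' does not hold → requirement n/a → met
10. condition 'manages rental property' holds; errors-and-omissions renewal 179 days ago vs limit 270 → met
11. errors-and-omissions coverage $225,000 < $275,000 → not met
Not met: 2, 4, 5, 11

2, 4, 5, 11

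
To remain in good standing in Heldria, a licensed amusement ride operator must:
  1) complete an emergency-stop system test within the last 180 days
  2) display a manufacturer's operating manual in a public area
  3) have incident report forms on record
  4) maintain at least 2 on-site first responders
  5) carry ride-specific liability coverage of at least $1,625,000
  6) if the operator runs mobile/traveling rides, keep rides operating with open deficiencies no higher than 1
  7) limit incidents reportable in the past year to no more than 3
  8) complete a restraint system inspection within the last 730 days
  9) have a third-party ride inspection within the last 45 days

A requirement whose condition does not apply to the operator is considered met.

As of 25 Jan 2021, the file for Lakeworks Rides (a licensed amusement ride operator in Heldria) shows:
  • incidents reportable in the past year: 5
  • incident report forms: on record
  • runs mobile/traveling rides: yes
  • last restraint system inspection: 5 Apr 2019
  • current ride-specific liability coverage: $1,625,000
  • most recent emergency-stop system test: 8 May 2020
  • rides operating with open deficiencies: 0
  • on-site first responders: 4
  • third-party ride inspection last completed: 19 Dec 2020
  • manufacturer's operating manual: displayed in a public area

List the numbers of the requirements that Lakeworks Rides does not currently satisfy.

1. emergency-stop system test 262 days ago vs limit 180 → not met
2. manufacturer's operating manual present → met
3. incident report forms present → met
4. on-site first responders 4 ≥ 2 → met
5. ride-specific liability coverage $1,625,000 ≥ $1,625,000 → met
6. condition 'runs mobile/traveling rides' holds; rides operating with open deficiencies 0 ≤ 1 → met
7. incidents reportable in the past year 5 > 3 → not met
8. restraint system inspection 661 days ago vs limit 730 → met
9. third-party ride inspection 37 days ago vs limit 45 → met
Not met: 1, 7

1, 7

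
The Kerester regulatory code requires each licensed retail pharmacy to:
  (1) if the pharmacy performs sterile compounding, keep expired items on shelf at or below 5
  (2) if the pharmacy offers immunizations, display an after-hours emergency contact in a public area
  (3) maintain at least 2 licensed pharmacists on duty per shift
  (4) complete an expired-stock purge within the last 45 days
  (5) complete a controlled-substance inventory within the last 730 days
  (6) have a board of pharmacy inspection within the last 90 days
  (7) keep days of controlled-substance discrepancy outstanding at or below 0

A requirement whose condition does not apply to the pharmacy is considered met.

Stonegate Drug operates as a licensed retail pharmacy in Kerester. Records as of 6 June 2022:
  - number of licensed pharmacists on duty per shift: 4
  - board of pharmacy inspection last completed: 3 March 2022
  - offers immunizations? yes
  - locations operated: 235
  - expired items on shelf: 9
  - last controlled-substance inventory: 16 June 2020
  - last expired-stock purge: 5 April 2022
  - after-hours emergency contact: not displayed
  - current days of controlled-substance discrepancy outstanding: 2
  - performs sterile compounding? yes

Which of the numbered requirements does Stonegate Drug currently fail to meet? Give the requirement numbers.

1, 2, 4, 6, 7

1. condition 'performs sterile compounding' holds; expired items on shelf 9 > 5 → not met
2. condition 'offers immunizations' holds; after-hours emergency contact absent → not met
3. licensed pharmacists on duty per shift 4 ≥ 2 → met
4. expired-stock purge 62 days ago vs limit 45 → not met
5. controlled-substance inventory 720 days ago vs limit 730 → met
6. board of pharmacy inspection 95 days ago vs limit 90 → not met
7. days of controlled-substance discrepancy outstanding 2 > 0 → not met
Not met: 1, 2, 4, 6, 7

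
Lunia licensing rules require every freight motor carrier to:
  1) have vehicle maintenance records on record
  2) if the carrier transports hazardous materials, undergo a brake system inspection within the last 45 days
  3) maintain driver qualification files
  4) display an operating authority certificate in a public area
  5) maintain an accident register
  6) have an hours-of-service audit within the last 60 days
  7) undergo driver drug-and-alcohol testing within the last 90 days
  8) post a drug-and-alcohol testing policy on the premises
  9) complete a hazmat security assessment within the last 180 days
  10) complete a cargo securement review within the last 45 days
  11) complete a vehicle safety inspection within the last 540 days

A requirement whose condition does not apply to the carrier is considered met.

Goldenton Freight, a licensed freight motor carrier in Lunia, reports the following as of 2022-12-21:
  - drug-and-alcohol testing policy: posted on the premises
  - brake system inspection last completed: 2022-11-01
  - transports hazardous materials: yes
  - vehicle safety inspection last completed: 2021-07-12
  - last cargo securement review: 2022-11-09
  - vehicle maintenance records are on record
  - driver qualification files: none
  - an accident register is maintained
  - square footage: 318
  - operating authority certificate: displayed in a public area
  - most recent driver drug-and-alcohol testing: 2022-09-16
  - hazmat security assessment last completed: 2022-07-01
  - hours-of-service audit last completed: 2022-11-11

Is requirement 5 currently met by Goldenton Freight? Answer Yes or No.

Yes

5. accident register present → met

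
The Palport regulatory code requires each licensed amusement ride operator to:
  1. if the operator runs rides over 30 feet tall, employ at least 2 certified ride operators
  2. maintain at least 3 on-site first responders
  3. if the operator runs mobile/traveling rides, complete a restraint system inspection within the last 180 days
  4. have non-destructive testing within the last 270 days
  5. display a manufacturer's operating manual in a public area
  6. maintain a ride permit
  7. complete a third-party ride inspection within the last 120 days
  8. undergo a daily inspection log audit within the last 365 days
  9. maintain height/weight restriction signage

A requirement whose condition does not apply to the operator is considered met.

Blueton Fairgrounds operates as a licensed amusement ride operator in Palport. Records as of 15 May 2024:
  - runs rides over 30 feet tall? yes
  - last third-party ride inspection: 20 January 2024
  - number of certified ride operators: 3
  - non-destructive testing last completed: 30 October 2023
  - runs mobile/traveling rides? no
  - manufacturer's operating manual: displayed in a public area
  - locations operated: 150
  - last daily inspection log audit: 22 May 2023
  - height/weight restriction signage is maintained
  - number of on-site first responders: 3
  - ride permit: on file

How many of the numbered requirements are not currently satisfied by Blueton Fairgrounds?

0

1. condition 'runs rides over 30 feet tall' holds; certified ride operators 3 ≥ 2 → met
2. on-site first responders 3 ≥ 3 → met
3. condition 'runs mobile/traveling rides' does not hold → requirement n/a → met
4. non-destructive testing 198 days ago vs limit 270 → met
5. manufacturer's operating manual present → met
6. ride permit present → met
7. third-party ride inspection 116 days ago vs limit 120 → met
8. daily inspection log audit 359 days ago vs limit 365 → met
9. height/weight restriction signage present → met
Not met: 0 of 9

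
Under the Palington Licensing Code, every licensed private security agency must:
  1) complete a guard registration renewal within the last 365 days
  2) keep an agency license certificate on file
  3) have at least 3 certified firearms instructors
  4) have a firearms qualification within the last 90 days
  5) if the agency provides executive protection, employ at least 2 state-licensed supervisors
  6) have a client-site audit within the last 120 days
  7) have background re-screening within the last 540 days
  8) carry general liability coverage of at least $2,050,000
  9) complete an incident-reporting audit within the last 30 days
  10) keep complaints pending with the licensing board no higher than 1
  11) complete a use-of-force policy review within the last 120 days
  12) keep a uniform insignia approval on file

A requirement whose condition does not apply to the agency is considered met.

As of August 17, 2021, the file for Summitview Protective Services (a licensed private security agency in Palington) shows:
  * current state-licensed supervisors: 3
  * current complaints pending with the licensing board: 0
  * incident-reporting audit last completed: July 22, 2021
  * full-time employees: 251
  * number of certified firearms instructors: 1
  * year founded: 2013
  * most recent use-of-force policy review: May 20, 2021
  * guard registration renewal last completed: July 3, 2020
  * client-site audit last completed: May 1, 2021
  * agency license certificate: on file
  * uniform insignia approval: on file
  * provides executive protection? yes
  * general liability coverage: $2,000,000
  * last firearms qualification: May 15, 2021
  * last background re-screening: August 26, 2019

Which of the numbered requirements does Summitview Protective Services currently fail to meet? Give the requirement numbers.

1. guard registration renewal 410 days ago vs limit 365 → not met
2. agency license certificate present → met
3. certified firearms instructors 1 < 3 → not met
4. firearms qualification 94 days ago vs limit 90 → not met
5. condition 'provides executive protection' holds; state-licensed supervisors 3 ≥ 2 → met
6. client-site audit 108 days ago vs limit 120 → met
7. background re-screening 722 days ago vs limit 540 → not met
8. general liability coverage $2,000,000 < $2,050,000 → not met
9. incident-reporting audit 26 days ago vs limit 30 → met
10. complaints pending with the licensing board 0 ≤ 1 → met
11. use-of-force policy review 89 days ago vs limit 120 → met
12. uniform insignia approval present → met
Not met: 1, 3, 4, 7, 8

1, 3, 4, 7, 8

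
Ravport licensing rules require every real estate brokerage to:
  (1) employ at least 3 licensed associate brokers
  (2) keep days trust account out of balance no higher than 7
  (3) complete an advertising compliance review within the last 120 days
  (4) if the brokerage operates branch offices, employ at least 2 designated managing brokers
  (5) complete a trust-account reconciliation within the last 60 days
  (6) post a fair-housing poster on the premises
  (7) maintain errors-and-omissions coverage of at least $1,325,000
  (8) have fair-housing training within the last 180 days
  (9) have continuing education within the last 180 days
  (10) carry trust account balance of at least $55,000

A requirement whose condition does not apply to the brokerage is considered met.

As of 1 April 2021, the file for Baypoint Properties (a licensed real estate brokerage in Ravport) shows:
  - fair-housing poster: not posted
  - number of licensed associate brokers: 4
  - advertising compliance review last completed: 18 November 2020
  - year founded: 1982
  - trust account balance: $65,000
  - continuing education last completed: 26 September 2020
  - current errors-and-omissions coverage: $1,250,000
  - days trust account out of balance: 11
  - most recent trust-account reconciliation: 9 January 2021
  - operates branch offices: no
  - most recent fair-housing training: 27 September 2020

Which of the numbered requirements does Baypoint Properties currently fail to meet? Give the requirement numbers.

2, 3, 5, 6, 7, 8, 9

1. licensed associate brokers 4 ≥ 3 → met
2. days trust account out of balance 11 > 7 → not met
3. advertising compliance review 134 days ago vs limit 120 → not met
4. condition 'operates branch offices' does not hold → requirement n/a → met
5. trust-account reconciliation 82 days ago vs limit 60 → not met
6. fair-housing poster absent → not met
7. errors-and-omissions coverage $1,250,000 < $1,325,000 → not met
8. fair-housing training 186 days ago vs limit 180 → not met
9. continuing education 187 days ago vs limit 180 → not met
10. trust account balance $65,000 ≥ $55,000 → met
Not met: 2, 3, 5, 6, 7, 8, 9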